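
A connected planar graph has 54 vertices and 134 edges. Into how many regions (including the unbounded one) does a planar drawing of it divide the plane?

82

Euler's formula for a connected plane graph: V − E + F = 2, so F = 2 − 54 + 134 = 82.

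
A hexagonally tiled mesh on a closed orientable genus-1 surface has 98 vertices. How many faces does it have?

χ = 2 − 2·1 = 0, and every face is a hexagon so 6F = 2E.
V − E + F = 0 with E = 6F/2 gives 98 − (6/2 − 1)·F = 0, so F = 49 and E = 147.

49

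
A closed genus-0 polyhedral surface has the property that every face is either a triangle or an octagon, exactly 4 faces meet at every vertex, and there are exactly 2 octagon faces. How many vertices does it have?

Let x be the number of triangles; then F = 2 + x.
Edge–face incidences: 2E = 8·2 + 3·x = 16 + 3x.
Every vertex has degree 4, so 4V = 2E.
Euler: V − E + F = 2 ⇒ (2E)/4 − E + (2 + x) = 2.
Multiply by 8: 2·(2E) − 4·(2E) + 8·(2 + x) = 16, i.e. 16 + 8x − 2·(16 + 3x) = 16.
Collecting terms: 2x − 16 = 16, so 2x = 32, so x = 16.
Then 2E = 16 + 3·16 = 64, so E = 32, V = 2E/4 = 16, F = 2 + 16 = 18.

16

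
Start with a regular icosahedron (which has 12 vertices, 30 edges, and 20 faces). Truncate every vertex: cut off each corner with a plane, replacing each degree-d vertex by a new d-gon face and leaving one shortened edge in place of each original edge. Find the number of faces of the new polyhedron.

32

Truncation replaces each original edge-end by a new vertex, so V′ = 2E = 60.
Each original edge survives, and each old vertex of degree d contributes d new edges; summing degrees gives Σd = 2E, so E′ = E + 2E = 3E = 90.
Each original face survives and each original vertex becomes one new face: F′ = F + V = 32.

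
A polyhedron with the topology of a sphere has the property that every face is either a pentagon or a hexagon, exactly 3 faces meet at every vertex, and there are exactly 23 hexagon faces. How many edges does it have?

99

Let x be the number of pentagons; then F = 23 + x.
Edge–face incidences: 2E = 6·23 + 5·x = 138 + 5x.
Every vertex has degree 3, so 3V = 2E.
Euler: V − E + F = 2 ⇒ (2E)/3 − E + (23 + x) = 2.
Multiply by 6: 2·(2E) − 3·(2E) + 6·(23 + x) = 12, i.e. 138 + 6x − (138 + 5x) = 12.
Collecting terms: x = 12.
Then 2E = 138 + 5·12 = 198, so E = 99, V = 2E/3 = 66, F = 23 + 12 = 35.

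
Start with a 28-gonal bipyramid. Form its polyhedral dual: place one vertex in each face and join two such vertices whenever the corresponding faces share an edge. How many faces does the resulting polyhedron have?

30

The base solid has V = 30, E = 84, F = 56.
The dual swaps V and F and preserves E: V′ = F = 56, E′ = E = 84, F′ = V = 30.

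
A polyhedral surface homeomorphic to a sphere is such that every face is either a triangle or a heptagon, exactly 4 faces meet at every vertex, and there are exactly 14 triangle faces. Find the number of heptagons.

2

Let x be the number of heptagons; then F = 14 + x.
Edge–face incidences: 2E = 3·14 + 7·x = 42 + 7x.
Every vertex has degree 4, so 4V = 2E.
Euler: V − E + F = 2 ⇒ (2E)/4 − E + (14 + x) = 2.
Multiply by 8: 2·(2E) − 4·(2E) + 8·(14 + x) = 16, i.e. 112 + 8x − 2·(42 + 7x) = 16.
Collecting terms: −6x + 28 = 16, so −6x = −12, so x = 2.
Then 2E = 42 + 7·2 = 56, so E = 28, V = 2E/4 = 14, F = 14 + 2 = 16.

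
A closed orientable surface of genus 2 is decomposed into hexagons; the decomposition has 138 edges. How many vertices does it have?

χ = 2 − 2·2 = -2, and every face is a hexagon so 6F = 2E.
F = 2E/6 = 46. Then V = -2 + E − F = -2 + 138 − 46 = 90.

90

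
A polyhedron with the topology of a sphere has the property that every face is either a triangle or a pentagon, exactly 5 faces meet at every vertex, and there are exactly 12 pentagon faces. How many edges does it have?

150

Let x be the number of triangles; then F = 12 + x.
Edge–face incidences: 2E = 5·12 + 3·x = 60 + 3x.
Every vertex has degree 5, so 5V = 2E.
Euler: V − E + F = 2 ⇒ (2E)/5 − E + (12 + x) = 2.
Multiply by 10: 2·(2E) − 5·(2E) + 10·(12 + x) = 20, i.e. 120 + 10x − 3·(60 + 3x) = 20.
Collecting terms: x − 60 = 20, so x = 80.
Then 2E = 60 + 3·80 = 300, so E = 150, V = 2E/5 = 60, F = 12 + 80 = 92.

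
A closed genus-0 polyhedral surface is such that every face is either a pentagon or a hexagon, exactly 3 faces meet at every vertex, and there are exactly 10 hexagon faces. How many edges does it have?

60

Let x be the number of pentagons; then F = 10 + x.
Edge–face incidences: 2E = 6·10 + 5·x = 60 + 5x.
Every vertex has degree 3, so 3V = 2E.
Euler: V − E + F = 2 ⇒ (2E)/3 − E + (10 + x) = 2.
Multiply by 6: 2·(2E) − 3·(2E) + 6·(10 + x) = 12, i.e. 60 + 6x − (60 + 5x) = 12.
Collecting terms: x = 12.
Then 2E = 60 + 5·12 = 120, so E = 60, V = 2E/3 = 40, F = 10 + 12 = 22.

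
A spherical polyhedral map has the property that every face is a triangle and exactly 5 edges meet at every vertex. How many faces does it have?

Each face has 3 edges and each edge borders two faces, so 2E = 3F.
Each vertex has degree 5, so 5V = 2E and hence V = 3F/5.
Euler: V − E + F = 2 ⇒ (3F/5) − (3F/2) + F = 2.
Multiply by 10: (6 − 15 + 10)F = 20, i.e. 1F = 20.
So F = 20, E = 3·20/2 = 30, V = 3·20/5 = 12.

20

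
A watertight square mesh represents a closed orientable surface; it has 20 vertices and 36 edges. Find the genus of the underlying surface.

Every face is a square and each edge borders two faces, so 4F = 2·36, giving F = 18.
χ = V − E + F = 20 − 36 + 18 = 2.
For a closed orientable surface χ = 2 − 2g, so g = (2 − (2))/2 = 0.

0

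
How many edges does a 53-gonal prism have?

159

A prism on an n-gon has two n-gon bases and n rectangular sides: V = 2·53 = 106, E = 3·53 = 159, F = 53 + 2 = 55.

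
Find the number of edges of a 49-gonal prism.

A prism on an n-gon has two n-gon bases and n rectangular sides: V = 2·49 = 98, E = 3·49 = 147, F = 49 + 2 = 51.

147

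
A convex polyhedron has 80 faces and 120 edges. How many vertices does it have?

42

Here V − E + F = 2.
V = 2 + E − F = 2 + 120 − 80 = 42.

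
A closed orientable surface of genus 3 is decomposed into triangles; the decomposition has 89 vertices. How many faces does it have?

χ = 2 − 2·3 = -4, and every face is a triangle so 3F = 2E.
V − E + F = -4 with E = 3F/2 gives 89 − (3/2 − 1)·F = -4, so F = 186 and E = 279.

186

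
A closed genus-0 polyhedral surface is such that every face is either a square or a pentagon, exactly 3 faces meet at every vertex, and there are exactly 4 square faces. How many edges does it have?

18

Let x be the number of pentagons; then F = 4 + x.
Edge–face incidences: 2E = 4·4 + 5·x = 16 + 5x.
Every vertex has degree 3, so 3V = 2E.
Euler: V − E + F = 2 ⇒ (2E)/3 − E + (4 + x) = 2.
Multiply by 6: 2·(2E) − 3·(2E) + 6·(4 + x) = 12, i.e. 24 + 6x − (16 + 5x) = 12.
Collecting terms: x + 8 = 12, so x = 4.
Then 2E = 16 + 5·4 = 36, so E = 18, V = 2E/3 = 12, F = 4 + 4 = 8.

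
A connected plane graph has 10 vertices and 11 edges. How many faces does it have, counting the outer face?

3

Euler's formula for a connected plane graph: V − E + F = 2, so F = 2 − 10 + 11 = 3.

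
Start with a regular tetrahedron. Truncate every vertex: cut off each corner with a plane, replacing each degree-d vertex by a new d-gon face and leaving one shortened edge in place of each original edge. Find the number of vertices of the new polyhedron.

The base solid has V = 4, E = 6, F = 4.
Truncation replaces each original edge-end by a new vertex, so V′ = 2E = 12.
Each original edge survives, and each old vertex of degree d contributes d new edges; summing degrees gives Σd = 2E, so E′ = E + 2E = 3E = 18.
Each original face survives and each original vertex becomes one new face: F′ = F + V = 8.

12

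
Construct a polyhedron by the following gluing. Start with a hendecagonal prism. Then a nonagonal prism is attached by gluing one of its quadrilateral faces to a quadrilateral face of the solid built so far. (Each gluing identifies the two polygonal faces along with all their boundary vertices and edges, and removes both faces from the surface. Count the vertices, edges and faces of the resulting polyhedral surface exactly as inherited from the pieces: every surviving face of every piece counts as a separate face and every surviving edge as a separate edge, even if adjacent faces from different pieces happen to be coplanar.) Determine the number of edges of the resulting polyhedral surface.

56

A hendecagonal prism: V=22, E=33, F=13.
Attach a nonagonal prism (V=18, E=27, F=11) along a 4-gon: merge 4 vertices and 4 edges, delete both glued faces → V=36, E=56, F=22.
Check: V − E + F = 36 − 56 + 22 = 2.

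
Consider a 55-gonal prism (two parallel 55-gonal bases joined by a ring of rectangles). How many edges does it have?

165

A prism on an n-gon has two n-gon bases and n rectangular sides: V = 2·55 = 110, E = 3·55 = 165, F = 55 + 2 = 57.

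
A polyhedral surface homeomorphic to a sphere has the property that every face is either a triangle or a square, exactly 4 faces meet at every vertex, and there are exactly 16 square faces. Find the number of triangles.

8

Let x be the number of triangles; then F = 16 + x.
Edge–face incidences: 2E = 4·16 + 3·x = 64 + 3x.
Every vertex has degree 4, so 4V = 2E.
Euler: V − E + F = 2 ⇒ (2E)/4 − E + (16 + x) = 2.
Multiply by 8: 2·(2E) − 4·(2E) + 8·(16 + x) = 16, i.e. 128 + 8x − 2·(64 + 3x) = 16.
Collecting terms: 2x = 16, so x = 8.
Then 2E = 64 + 3·8 = 88, so E = 44, V = 2E/4 = 22, F = 16 + 8 = 24.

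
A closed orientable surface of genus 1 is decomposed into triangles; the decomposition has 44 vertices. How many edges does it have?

χ = 2 − 2·1 = 0, and every face is a triangle so 3F = 2E.
V − E + F = 0 with E = 3F/2 gives 44 − (3/2 − 1)·F = 0, so F = 88 and E = 132.

132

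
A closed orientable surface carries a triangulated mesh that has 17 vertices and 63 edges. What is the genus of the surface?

Every face is a triangle and each edge borders two faces, so 3F = 2·63, giving F = 42.
χ = V − E + F = 17 − 63 + 42 = -4.
For a closed orientable surface χ = 2 − 2g, so g = (2 − (-4))/2 = 3.

3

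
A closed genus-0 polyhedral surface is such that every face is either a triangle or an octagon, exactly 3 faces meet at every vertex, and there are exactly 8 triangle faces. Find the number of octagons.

6

Let x be the number of octagons; then F = 8 + x.
Edge–face incidences: 2E = 3·8 + 8·x = 24 + 8x.
Every vertex has degree 3, so 3V = 2E.
Euler: V − E + F = 2 ⇒ (2E)/3 − E + (8 + x) = 2.
Multiply by 6: 2·(2E) − 3·(2E) + 6·(8 + x) = 12, i.e. 48 + 6x − (24 + 8x) = 12.
Collecting terms: −2x + 24 = 12, so −2x = −12, so x = 6.
Then 2E = 24 + 8·6 = 72, so E = 36, V = 2E/3 = 24, F = 8 + 6 = 14.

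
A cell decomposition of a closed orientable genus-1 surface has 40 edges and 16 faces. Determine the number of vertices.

24

For a closed orientable surface of genus 1, χ = 2 − 2·1 = 0.
V = 0 + E − F = 0 + 40 − 16 = 24.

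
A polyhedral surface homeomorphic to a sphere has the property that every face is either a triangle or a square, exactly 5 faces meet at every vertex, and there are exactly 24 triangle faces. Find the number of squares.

Let x be the number of squares; then F = 24 + x.
Edge–face incidences: 2E = 3·24 + 4·x = 72 + 4x.
Every vertex has degree 5, so 5V = 2E.
Euler: V − E + F = 2 ⇒ (2E)/5 − E + (24 + x) = 2.
Multiply by 10: 2·(2E) − 5·(2E) + 10·(24 + x) = 20, i.e. 240 + 10x − 3·(72 + 4x) = 20.
Collecting terms: −2x + 24 = 20, so −2x = −4, so x = 2.
Then 2E = 72 + 4·2 = 80, so E = 40, V = 2E/5 = 16, F = 24 + 2 = 26.

2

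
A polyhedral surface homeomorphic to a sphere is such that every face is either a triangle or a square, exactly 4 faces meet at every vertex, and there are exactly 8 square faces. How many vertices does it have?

Let x be the number of triangles; then F = 8 + x.
Edge–face incidences: 2E = 4·8 + 3·x = 32 + 3x.
Every vertex has degree 4, so 4V = 2E.
Euler: V − E + F = 2 ⇒ (2E)/4 − E + (8 + x) = 2.
Multiply by 8: 2·(2E) − 4·(2E) + 8·(8 + x) = 16, i.e. 64 + 8x − 2·(32 + 3x) = 16.
Collecting terms: 2x = 16, so x = 8.
Then 2E = 32 + 3·8 = 56, so E = 28, V = 2E/4 = 14, F = 8 + 8 = 16.

14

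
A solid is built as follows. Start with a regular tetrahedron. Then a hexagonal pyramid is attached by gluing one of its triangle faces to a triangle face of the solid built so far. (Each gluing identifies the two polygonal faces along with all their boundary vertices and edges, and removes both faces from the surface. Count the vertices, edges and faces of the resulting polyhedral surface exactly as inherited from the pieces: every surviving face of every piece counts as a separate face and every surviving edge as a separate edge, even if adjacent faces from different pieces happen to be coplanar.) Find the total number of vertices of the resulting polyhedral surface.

A regular tetrahedron: V=4, E=6, F=4.
Attach a hexagonal pyramid (V=7, E=12, F=7) along a 3-gon: merge 3 vertices and 3 edges, delete both glued faces → V=8, E=15, F=9.
Check: V − E + F = 8 − 15 + 9 = 2.

8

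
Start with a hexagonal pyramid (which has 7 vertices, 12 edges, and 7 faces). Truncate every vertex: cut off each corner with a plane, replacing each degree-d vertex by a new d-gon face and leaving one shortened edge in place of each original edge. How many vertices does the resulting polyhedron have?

24

Truncation replaces each original edge-end by a new vertex, so V′ = 2E = 24.
Each original edge survives, and each old vertex of degree d contributes d new edges; summing degrees gives Σd = 2E, so E′ = E + 2E = 3E = 36.
Each original face survives and each original vertex becomes one new face: F′ = F + V = 14.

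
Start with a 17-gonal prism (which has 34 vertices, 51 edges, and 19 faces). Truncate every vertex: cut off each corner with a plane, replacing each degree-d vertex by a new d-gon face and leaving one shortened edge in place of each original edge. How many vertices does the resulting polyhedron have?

102

Truncation replaces each original edge-end by a new vertex, so V′ = 2E = 102.
Each original edge survives, and each old vertex of degree d contributes d new edges; summing degrees gives Σd = 2E, so E′ = E + 2E = 3E = 153.
Each original face survives and each original vertex becomes one new face: F′ = F + V = 53.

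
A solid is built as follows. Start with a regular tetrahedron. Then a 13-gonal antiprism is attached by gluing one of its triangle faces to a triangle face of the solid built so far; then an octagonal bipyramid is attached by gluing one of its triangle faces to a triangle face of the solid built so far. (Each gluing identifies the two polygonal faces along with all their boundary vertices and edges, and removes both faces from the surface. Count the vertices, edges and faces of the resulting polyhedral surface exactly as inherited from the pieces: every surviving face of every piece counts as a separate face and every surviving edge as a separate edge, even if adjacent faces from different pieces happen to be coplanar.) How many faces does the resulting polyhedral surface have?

44

A regular tetrahedron: V=4, E=6, F=4.
Attach a 13-gonal antiprism (V=26, E=52, F=28) along a 3-gon: merge 3 vertices and 3 edges, delete both glued faces → V=27, E=55, F=30.
Attach an octagonal bipyramid (V=10, E=24, F=16) along a 3-gon: merge 3 vertices and 3 edges, delete both glued faces → V=34, E=76, F=44.
Check: V − E + F = 34 − 76 + 44 = 2.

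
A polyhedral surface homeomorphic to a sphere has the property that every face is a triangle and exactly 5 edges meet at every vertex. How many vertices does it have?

Each face has 3 edges and each edge borders two faces, so 2E = 3F.
Each vertex has degree 5, so 5V = 2E and hence V = 3F/5.
Euler: V − E + F = 2 ⇒ (3F/5) − (3F/2) + F = 2.
Multiply by 10: (6 − 15 + 10)F = 20, i.e. 1F = 20.
So F = 20, E = 3·20/2 = 30, V = 3·20/5 = 12.

12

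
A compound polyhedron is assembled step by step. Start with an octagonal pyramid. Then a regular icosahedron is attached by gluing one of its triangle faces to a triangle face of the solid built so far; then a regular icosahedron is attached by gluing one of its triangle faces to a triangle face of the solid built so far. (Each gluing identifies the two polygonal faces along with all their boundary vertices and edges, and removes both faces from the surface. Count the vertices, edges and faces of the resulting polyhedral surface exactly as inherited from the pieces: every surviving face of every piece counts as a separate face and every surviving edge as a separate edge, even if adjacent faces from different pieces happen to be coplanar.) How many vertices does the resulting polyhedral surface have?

27

An octagonal pyramid: V=9, E=16, F=9.
Attach a regular icosahedron (V=12, E=30, F=20) along a 3-gon: merge 3 vertices and 3 edges, delete both glued faces → V=18, E=43, F=27.
Attach a regular icosahedron (V=12, E=30, F=20) along a 3-gon: merge 3 vertices and 3 edges, delete both glued faces → V=27, E=70, F=45.
Check: V − E + F = 27 − 70 + 45 = 2.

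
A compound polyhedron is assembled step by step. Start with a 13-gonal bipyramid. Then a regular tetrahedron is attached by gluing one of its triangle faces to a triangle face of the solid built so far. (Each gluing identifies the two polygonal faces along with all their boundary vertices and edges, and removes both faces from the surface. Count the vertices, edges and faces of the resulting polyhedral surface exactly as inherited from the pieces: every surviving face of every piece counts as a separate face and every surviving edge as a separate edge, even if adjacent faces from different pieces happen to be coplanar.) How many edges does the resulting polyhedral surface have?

42

A 13-gonal bipyramid: V=15, E=39, F=26.
Attach a regular tetrahedron (V=4, E=6, F=4) along a 3-gon: merge 3 vertices and 3 edges, delete both glued faces → V=16, E=42, F=28.
Check: V − E + F = 16 − 42 + 28 = 2.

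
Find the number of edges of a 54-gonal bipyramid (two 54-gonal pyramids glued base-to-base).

A bipyramid over an n-gon has 2n triangular faces and n + 2 vertices: V = 54 + 2 = 56, E = 3·54 = 162, F = 2·54 = 108.
Check: V − E + F = 56 − 162 + 108 = 2.

162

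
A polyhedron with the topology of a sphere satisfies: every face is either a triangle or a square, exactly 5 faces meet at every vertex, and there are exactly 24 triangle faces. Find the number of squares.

2

Let x be the number of squares; then F = 24 + x.
Edge–face incidences: 2E = 3·24 + 4·x = 72 + 4x.
Every vertex has degree 5, so 5V = 2E.
Euler: V − E + F = 2 ⇒ (2E)/5 − E + (24 + x) = 2.
Multiply by 10: 2·(2E) − 5·(2E) + 10·(24 + x) = 20, i.e. 240 + 10x − 3·(72 + 4x) = 20.
Collecting terms: −2x + 24 = 20, so −2x = −4, so x = 2.
Then 2E = 72 + 4·2 = 80, so E = 40, V = 2E/5 = 16, F = 24 + 2 = 26.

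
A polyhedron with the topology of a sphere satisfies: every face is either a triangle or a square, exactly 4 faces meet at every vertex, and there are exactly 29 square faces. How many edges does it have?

70

Let x be the number of triangles; then F = 29 + x.
Edge–face incidences: 2E = 4·29 + 3·x = 116 + 3x.
Every vertex has degree 4, so 4V = 2E.
Euler: V − E + F = 2 ⇒ (2E)/4 − E + (29 + x) = 2.
Multiply by 8: 2·(2E) − 4·(2E) + 8·(29 + x) = 16, i.e. 232 + 8x − 2·(116 + 3x) = 16.
Collecting terms: 2x = 16, so x = 8.
Then 2E = 116 + 3·8 = 140, so E = 70, V = 2E/4 = 35, F = 29 + 8 = 37.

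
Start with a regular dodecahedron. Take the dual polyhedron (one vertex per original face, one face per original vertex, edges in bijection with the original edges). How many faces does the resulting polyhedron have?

The base solid has V = 20, E = 30, F = 12.
The dual swaps V and F and preserves E: V′ = F = 12, E′ = E = 30, F′ = V = 20.

20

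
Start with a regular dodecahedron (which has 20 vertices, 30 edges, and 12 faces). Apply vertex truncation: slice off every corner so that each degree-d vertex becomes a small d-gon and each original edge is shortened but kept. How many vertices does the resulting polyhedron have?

Truncation replaces each original edge-end by a new vertex, so V′ = 2E = 60.
Each original edge survives, and each old vertex of degree d contributes d new edges; summing degrees gives Σd = 2E, so E′ = E + 2E = 3E = 90.
Each original face survives and each original vertex becomes one new face: F′ = F + V = 32.

60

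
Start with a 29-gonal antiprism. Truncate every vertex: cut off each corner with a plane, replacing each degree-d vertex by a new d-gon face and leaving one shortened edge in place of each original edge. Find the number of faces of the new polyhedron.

The base solid has V = 58, E = 116, F = 60.
Truncation replaces each original edge-end by a new vertex, so V′ = 2E = 232.
Each original edge survives, and each old vertex of degree d contributes d new edges; summing degrees gives Σd = 2E, so E′ = E + 2E = 3E = 348.
Each original face survives and each original vertex becomes one new face: F′ = F + V = 118.

118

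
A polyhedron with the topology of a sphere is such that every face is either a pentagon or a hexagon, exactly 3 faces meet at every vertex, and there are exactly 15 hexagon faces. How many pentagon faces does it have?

Let x be the number of pentagons; then F = 15 + x.
Edge–face incidences: 2E = 6·15 + 5·x = 90 + 5x.
Every vertex has degree 3, so 3V = 2E.
Euler: V − E + F = 2 ⇒ (2E)/3 − E + (15 + x) = 2.
Multiply by 6: 2·(2E) − 3·(2E) + 6·(15 + x) = 12, i.e. 90 + 6x − (90 + 5x) = 12.
Collecting terms: x = 12.
Then 2E = 90 + 5·12 = 150, so E = 75, V = 2E/3 = 50, F = 15 + 12 = 27.

12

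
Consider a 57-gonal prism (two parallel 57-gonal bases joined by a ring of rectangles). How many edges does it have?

A prism on an n-gon has two n-gon bases and n rectangular sides: V = 2·57 = 114, E = 3·57 = 171, F = 57 + 2 = 59.
Check: V − E + F = 114 − 171 + 59 = 2.

171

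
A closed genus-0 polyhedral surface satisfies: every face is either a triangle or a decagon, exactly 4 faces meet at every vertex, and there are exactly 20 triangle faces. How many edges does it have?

40

Let x be the number of decagons; then F = 20 + x.
Edge–face incidences: 2E = 3·20 + 10·x = 60 + 10x.
Every vertex has degree 4, so 4V = 2E.
Euler: V − E + F = 2 ⇒ (2E)/4 − E + (20 + x) = 2.
Multiply by 8: 2·(2E) − 4·(2E) + 8·(20 + x) = 16, i.e. 160 + 8x − 2·(60 + 10x) = 16.
Collecting terms: −12x + 40 = 16, so −12x = −24, so x = 2.
Then 2E = 60 + 10·2 = 80, so E = 40, V = 2E/4 = 20, F = 20 + 2 = 22.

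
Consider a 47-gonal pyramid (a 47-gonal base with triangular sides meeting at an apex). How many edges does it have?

A pyramid on an n-gon base has one n-gon and n triangles: V = 47 + 1 = 48, E = 2·47 = 94, F = 47 + 1 = 48.

94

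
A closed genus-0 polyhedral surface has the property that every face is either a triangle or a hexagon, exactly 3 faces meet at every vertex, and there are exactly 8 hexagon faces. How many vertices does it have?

20

Let x be the number of triangles; then F = 8 + x.
Edge–face incidences: 2E = 6·8 + 3·x = 48 + 3x.
Every vertex has degree 3, so 3V = 2E.
Euler: V − E + F = 2 ⇒ (2E)/3 − E + (8 + x) = 2.
Multiply by 6: 2·(2E) − 3·(2E) + 6·(8 + x) = 12, i.e. 48 + 6x − (48 + 3x) = 12.
Collecting terms: 3x = 12, so x = 4.
Then 2E = 48 + 3·4 = 60, so E = 30, V = 2E/3 = 20, F = 8 + 4 = 12.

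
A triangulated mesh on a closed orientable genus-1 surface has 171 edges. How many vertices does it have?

57

χ = 2 − 2·1 = 0, and every face is a triangle so 3F = 2E.
F = 2E/3 = 114. Then V = 0 + E − F = 0 + 171 − 114 = 57.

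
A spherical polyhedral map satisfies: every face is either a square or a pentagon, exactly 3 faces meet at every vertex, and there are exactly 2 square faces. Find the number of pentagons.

8

Let x be the number of pentagons; then F = 2 + x.
Edge–face incidences: 2E = 4·2 + 5·x = 8 + 5x.
Every vertex has degree 3, so 3V = 2E.
Euler: V − E + F = 2 ⇒ (2E)/3 − E + (2 + x) = 2.
Multiply by 6: 2·(2E) − 3·(2E) + 6·(2 + x) = 12, i.e. 12 + 6x − (8 + 5x) = 12.
Collecting terms: x + 4 = 12, so x = 8.
Then 2E = 8 + 5·8 = 48, so E = 24, V = 2E/3 = 16, F = 2 + 8 = 10.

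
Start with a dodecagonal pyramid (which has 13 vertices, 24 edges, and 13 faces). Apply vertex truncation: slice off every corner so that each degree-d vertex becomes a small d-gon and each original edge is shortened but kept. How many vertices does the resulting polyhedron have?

Truncation replaces each original edge-end by a new vertex, so V′ = 2E = 48.
Each original edge survives, and each old vertex of degree d contributes d new edges; summing degrees gives Σd = 2E, so E′ = E + 2E = 3E = 72.
Each original face survives and each original vertex becomes one new face: F′ = F + V = 26.

48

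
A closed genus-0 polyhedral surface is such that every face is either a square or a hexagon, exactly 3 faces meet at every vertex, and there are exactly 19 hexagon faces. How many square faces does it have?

6

Let x be the number of squares; then F = 19 + x.
Edge–face incidences: 2E = 6·19 + 4·x = 114 + 4x.
Every vertex has degree 3, so 3V = 2E.
Euler: V − E + F = 2 ⇒ (2E)/3 − E + (19 + x) = 2.
Multiply by 6: 2·(2E) − 3·(2E) + 6·(19 + x) = 12, i.e. 114 + 6x − (114 + 4x) = 12.
Collecting terms: 2x = 12, so x = 6.
Then 2E = 114 + 4·6 = 138, so E = 69, V = 2E/3 = 46, F = 19 + 6 = 25.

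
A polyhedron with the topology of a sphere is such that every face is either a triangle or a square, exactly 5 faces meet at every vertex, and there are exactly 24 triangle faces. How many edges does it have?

Let x be the number of squares; then F = 24 + x.
Edge–face incidences: 2E = 3·24 + 4·x = 72 + 4x.
Every vertex has degree 5, so 5V = 2E.
Euler: V − E + F = 2 ⇒ (2E)/5 − E + (24 + x) = 2.
Multiply by 10: 2·(2E) − 5·(2E) + 10·(24 + x) = 20, i.e. 240 + 10x − 3·(72 + 4x) = 20.
Collecting terms: −2x + 24 = 20, so −2x = −4, so x = 2.
Then 2E = 72 + 4·2 = 80, so E = 40, V = 2E/5 = 16, F = 24 + 2 = 26.

40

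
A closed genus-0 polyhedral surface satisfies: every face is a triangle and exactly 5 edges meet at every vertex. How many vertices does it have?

12

Each face has 3 edges and each edge borders two faces, so 2E = 3F.
Each vertex has degree 5, so 5V = 2E and hence V = 3F/5.
Euler: V − E + F = 2 ⇒ (3F/5) − (3F/2) + F = 2.
Multiply by 10: (6 − 15 + 10)F = 20, i.e. 1F = 20.
So F = 20, E = 3·20/2 = 30, V = 3·20/5 = 12.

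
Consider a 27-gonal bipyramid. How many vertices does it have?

29

A bipyramid over an n-gon has 2n triangular faces and n + 2 vertices: V = 27 + 2 = 29, E = 3·27 = 81, F = 2·27 = 54.
Check: V − E + F = 29 − 81 + 54 = 2.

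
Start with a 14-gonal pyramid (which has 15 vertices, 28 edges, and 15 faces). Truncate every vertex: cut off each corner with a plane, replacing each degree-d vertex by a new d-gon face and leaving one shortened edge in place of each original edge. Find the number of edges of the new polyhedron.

84

Truncation replaces each original edge-end by a new vertex, so V′ = 2E = 56.
Each original edge survives, and each old vertex of degree d contributes d new edges; summing degrees gives Σd = 2E, so E′ = E + 2E = 3E = 84.
Each original face survives and each original vertex becomes one new face: F′ = F + V = 30.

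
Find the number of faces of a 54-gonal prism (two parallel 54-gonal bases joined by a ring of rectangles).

56

A prism on an n-gon has two n-gon bases and n rectangular sides: V = 2·54 = 108, E = 3·54 = 162, F = 54 + 2 = 56.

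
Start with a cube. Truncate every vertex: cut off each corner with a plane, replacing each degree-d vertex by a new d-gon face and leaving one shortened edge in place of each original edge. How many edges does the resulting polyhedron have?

36

The base solid has V = 8, E = 12, F = 6.
Truncation replaces each original edge-end by a new vertex, so V′ = 2E = 24.
Each original edge survives, and each old vertex of degree d contributes d new edges; summing degrees gives Σd = 2E, so E′ = E + 2E = 3E = 36.
Each original face survives and each original vertex becomes one new face: F′ = F + V = 14.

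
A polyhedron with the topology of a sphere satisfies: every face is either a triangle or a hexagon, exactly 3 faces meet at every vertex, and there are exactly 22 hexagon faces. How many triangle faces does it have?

Let x be the number of triangles; then F = 22 + x.
Edge–face incidences: 2E = 6·22 + 3·x = 132 + 3x.
Every vertex has degree 3, so 3V = 2E.
Euler: V − E + F = 2 ⇒ (2E)/3 − E + (22 + x) = 2.
Multiply by 6: 2·(2E) − 3·(2E) + 6·(22 + x) = 12, i.e. 132 + 6x − (132 + 3x) = 12.
Collecting terms: 3x = 12, so x = 4.
Then 2E = 132 + 3·4 = 144, so E = 72, V = 2E/3 = 48, F = 22 + 4 = 26.

4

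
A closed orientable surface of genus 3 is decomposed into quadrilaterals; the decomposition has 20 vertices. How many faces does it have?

24

χ = 2 − 2·3 = -4, and every face is a square so 4F = 2E.
V − E + F = -4 with E = 4F/2 gives 20 − (4/2 − 1)·F = -4, so F = 24 and E = 48.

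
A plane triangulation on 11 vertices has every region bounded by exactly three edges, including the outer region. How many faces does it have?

In a plane triangulation 3F = 2E and V − E + F = 2, so F = 2V − 4 = 2·11 − 4 = 18.

18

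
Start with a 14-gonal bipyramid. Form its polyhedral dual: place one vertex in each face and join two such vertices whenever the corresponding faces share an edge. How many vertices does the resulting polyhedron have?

The base solid has V = 16, E = 42, F = 28.
The dual swaps V and F and preserves E: V′ = F = 28, E′ = E = 42, F′ = V = 16.

28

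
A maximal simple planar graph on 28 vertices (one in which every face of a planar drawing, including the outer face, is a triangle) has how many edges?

78

In a plane triangulation 3F = 2E and V − E + F = 2, so E = 3V − 6 = 3·28 − 6 = 78.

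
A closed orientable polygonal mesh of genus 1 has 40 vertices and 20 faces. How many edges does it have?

60

For a closed orientable surface of genus 1, χ = 2 − 2·1 = 0.
E = V + F − (0) = 40 + 20 − (0) = 60.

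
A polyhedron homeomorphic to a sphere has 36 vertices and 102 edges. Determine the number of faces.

68

Here V − E + F = 2.
F = 2 − V + E = 2 − 36 + 102 = 68.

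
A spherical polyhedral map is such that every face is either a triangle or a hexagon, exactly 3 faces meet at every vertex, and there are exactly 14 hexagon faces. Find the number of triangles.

4

Let x be the number of triangles; then F = 14 + x.
Edge–face incidences: 2E = 6·14 + 3·x = 84 + 3x.
Every vertex has degree 3, so 3V = 2E.
Euler: V − E + F = 2 ⇒ (2E)/3 − E + (14 + x) = 2.
Multiply by 6: 2·(2E) − 3·(2E) + 6·(14 + x) = 12, i.e. 84 + 6x − (84 + 3x) = 12.
Collecting terms: 3x = 12, so x = 4.
Then 2E = 84 + 3·4 = 96, so E = 48, V = 2E/3 = 32, F = 14 + 4 = 18.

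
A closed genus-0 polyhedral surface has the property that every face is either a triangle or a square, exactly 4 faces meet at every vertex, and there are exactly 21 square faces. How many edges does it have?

Let x be the number of triangles; then F = 21 + x.
Edge–face incidences: 2E = 4·21 + 3·x = 84 + 3x.
Every vertex has degree 4, so 4V = 2E.
Euler: V − E + F = 2 ⇒ (2E)/4 − E + (21 + x) = 2.
Multiply by 8: 2·(2E) − 4·(2E) + 8·(21 + x) = 16, i.e. 168 + 8x − 2·(84 + 3x) = 16.
Collecting terms: 2x = 16, so x = 8.
Then 2E = 84 + 3·8 = 108, so E = 54, V = 2E/4 = 27, F = 21 + 8 = 29.

54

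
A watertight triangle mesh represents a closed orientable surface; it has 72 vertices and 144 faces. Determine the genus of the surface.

1

Every face is a triangle, so 2E = 3·144 = 432, giving E = 216.
χ = V − E + F = 72 − 216 + 144 = 0.
For a closed orientable surface χ = 2 − 2g, so g = (2 − (0))/2 = 1.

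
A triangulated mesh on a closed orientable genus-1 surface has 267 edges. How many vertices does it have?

89

χ = 2 − 2·1 = 0, and every face is a triangle so 3F = 2E.
F = 2E/3 = 178. Then V = 0 + E − F = 0 + 267 − 178 = 89.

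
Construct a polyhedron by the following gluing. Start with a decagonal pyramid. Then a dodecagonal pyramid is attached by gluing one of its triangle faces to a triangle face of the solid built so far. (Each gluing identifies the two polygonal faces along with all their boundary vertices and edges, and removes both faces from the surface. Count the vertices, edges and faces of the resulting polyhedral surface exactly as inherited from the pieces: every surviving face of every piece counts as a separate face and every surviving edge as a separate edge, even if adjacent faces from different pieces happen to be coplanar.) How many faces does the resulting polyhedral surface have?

22

A decagonal pyramid: V=11, E=20, F=11.
Attach a dodecagonal pyramid (V=13, E=24, F=13) along a 3-gon: merge 3 vertices and 3 edges, delete both glued faces → V=21, E=41, F=22.
Check: V − E + F = 21 − 41 + 22 = 2.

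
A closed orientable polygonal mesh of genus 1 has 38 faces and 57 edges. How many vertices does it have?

For a closed orientable surface of genus 1, χ = 2 − 2·1 = 0.
V = 0 + E − F = 0 + 57 − 38 = 19.

19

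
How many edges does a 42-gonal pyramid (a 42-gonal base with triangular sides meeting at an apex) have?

84

A pyramid on an n-gon base has one n-gon and n triangles: V = 42 + 1 = 43, E = 2·42 = 84, F = 42 + 1 = 43.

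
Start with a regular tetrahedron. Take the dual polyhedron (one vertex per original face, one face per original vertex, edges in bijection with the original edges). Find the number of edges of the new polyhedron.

6

The base solid has V = 4, E = 6, F = 4.
The dual swaps V and F and preserves E: V′ = F = 4, E′ = E = 6, F′ = V = 4.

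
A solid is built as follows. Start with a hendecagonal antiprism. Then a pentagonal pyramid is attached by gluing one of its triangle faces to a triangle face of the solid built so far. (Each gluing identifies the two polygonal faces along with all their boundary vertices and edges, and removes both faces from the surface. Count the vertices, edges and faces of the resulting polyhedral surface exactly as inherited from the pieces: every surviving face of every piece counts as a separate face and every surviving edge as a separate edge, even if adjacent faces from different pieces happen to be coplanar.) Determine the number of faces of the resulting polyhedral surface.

A hendecagonal antiprism: V=22, E=44, F=24.
Attach a pentagonal pyramid (V=6, E=10, F=6) along a 3-gon: merge 3 vertices and 3 edges, delete both glued faces → V=25, E=51, F=28.
Check: V − E + F = 25 − 51 + 28 = 2.

28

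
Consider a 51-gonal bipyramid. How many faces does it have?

A bipyramid over an n-gon has 2n triangular faces and n + 2 vertices: V = 51 + 2 = 53, E = 3·51 = 153, F = 2·51 = 102.
Check: V − E + F = 53 − 153 + 102 = 2.

102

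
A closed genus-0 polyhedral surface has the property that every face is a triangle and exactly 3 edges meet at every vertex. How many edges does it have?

Each face has 3 edges and each edge borders two faces, so 2E = 3F.
Each vertex has degree 3, so 3V = 2E and hence V = 3F/3.
Euler: V − E + F = 2 ⇒ (3F/3) − (3F/2) + F = 2.
Multiply by 6: (6 − 9 + 6)F = 12, i.e. 3F = 12.
So F = 4, E = 3·4/2 = 6, V = 3·4/3 = 4.

6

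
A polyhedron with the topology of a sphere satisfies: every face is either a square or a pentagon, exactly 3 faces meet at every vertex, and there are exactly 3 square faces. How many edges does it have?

Let x be the number of pentagons; then F = 3 + x.
Edge–face incidences: 2E = 4·3 + 5·x = 12 + 5x.
Every vertex has degree 3, so 3V = 2E.
Euler: V − E + F = 2 ⇒ (2E)/3 − E + (3 + x) = 2.
Multiply by 6: 2·(2E) − 3·(2E) + 6·(3 + x) = 12, i.e. 18 + 6x − (12 + 5x) = 12.
Collecting terms: x + 6 = 12, so x = 6.
Then 2E = 12 + 5·6 = 42, so E = 21, V = 2E/3 = 14, F = 3 + 6 = 9.

21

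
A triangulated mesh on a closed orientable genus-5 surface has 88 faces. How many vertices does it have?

χ = 2 − 2·5 = -8, and every face is a triangle so 3F = 2E.
E = 3·88/2 = 132. Then V = -8 + E − F = -8 + 132 − 88 = 36.

36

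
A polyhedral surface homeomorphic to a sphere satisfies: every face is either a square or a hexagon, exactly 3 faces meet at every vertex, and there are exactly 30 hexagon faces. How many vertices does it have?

Let x be the number of squares; then F = 30 + x.
Edge–face incidences: 2E = 6·30 + 4·x = 180 + 4x.
Every vertex has degree 3, so 3V = 2E.
Euler: V − E + F = 2 ⇒ (2E)/3 − E + (30 + x) = 2.
Multiply by 6: 2·(2E) − 3·(2E) + 6·(30 + x) = 12, i.e. 180 + 6x − (180 + 4x) = 12.
Collecting terms: 2x = 12, so x = 6.
Then 2E = 180 + 4·6 = 204, so E = 102, V = 2E/3 = 68, F = 30 + 6 = 36.

68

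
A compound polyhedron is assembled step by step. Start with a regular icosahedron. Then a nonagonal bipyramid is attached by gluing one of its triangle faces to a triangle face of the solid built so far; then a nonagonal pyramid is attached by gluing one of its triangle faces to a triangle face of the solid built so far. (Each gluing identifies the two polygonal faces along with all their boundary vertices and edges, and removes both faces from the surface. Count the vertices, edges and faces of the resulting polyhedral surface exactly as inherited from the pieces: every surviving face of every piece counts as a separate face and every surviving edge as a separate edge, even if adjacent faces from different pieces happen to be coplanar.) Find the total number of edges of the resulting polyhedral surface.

69

A regular icosahedron: V=12, E=30, F=20.
Attach a nonagonal bipyramid (V=11, E=27, F=18) along a 3-gon: merge 3 vertices and 3 edges, delete both glued faces → V=20, E=54, F=36.
Attach a nonagonal pyramid (V=10, E=18, F=10) along a 3-gon: merge 3 vertices and 3 edges, delete both glued faces → V=27, E=69, F=44.
Check: V − E + F = 27 − 69 + 44 = 2.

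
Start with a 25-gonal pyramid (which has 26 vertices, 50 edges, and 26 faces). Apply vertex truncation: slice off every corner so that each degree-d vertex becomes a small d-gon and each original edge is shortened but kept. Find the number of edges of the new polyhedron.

Truncation replaces each original edge-end by a new vertex, so V′ = 2E = 100.
Each original edge survives, and each old vertex of degree d contributes d new edges; summing degrees gives Σd = 2E, so E′ = E + 2E = 3E = 150.
Each original face survives and each original vertex becomes one new face: F′ = F + V = 52.

150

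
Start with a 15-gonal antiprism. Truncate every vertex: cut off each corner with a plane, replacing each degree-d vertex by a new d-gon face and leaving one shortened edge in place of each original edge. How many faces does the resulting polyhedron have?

The base solid has V = 30, E = 60, F = 32.
Truncation replaces each original edge-end by a new vertex, so V′ = 2E = 120.
Each original edge survives, and each old vertex of degree d contributes d new edges; summing degrees gives Σd = 2E, so E′ = E + 2E = 3E = 180.
Each original face survives and each original vertex becomes one new face: F′ = F + V = 62.

62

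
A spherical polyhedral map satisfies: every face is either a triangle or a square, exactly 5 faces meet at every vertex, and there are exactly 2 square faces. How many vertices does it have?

Let x be the number of triangles; then F = 2 + x.
Edge–face incidences: 2E = 4·2 + 3·x = 8 + 3x.
Every vertex has degree 5, so 5V = 2E.
Euler: V − E + F = 2 ⇒ (2E)/5 − E + (2 + x) = 2.
Multiply by 10: 2·(2E) − 5·(2E) + 10·(2 + x) = 20, i.e. 20 + 10x − 3·(8 + 3x) = 20.
Collecting terms: x − 4 = 20, so x = 24.
Then 2E = 8 + 3·24 = 80, so E = 40, V = 2E/5 = 16, F = 2 + 24 = 26.

16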